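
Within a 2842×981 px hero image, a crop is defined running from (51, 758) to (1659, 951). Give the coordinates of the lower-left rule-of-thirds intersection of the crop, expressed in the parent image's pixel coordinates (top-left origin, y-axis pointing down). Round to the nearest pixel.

Crop width = 1659 − 51 = 1608 px; one third is 536.00 px.
Crop height = 951 − 758 = 193 px; one third is 64.33 px.
The lower-left point is one-third across and two-thirds down within the crop:
x = 51 + 1 × 536.00 ≈ 587; y = 758 + 2 × 64.33 ≈ 887.

(587, 887)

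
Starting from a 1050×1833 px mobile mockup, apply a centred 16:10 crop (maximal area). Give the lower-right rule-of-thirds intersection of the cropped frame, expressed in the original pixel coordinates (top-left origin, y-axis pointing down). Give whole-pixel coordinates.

x = 700 px, y = 1026 px

1050/1833 < 16/10, so the 16:10 crop keeps the full width 1050 and trims height to 1050 × 10/16 = 656.25 px.
Top offset = (1833 − 656.25)/2 = 588.38 px; left offset = 0.
Lower-right is two-thirds across and two-thirds down within the crop:
x = 0.00 + 2 × 1050.00/3 ≈ 700; y = 588.38 + 2 × 656.25/3 ≈ 1026.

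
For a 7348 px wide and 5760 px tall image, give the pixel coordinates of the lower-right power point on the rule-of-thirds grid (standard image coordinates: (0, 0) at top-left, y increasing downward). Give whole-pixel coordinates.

The lower-right point sits two-thirds of the way across and two-thirds of the way down.
x = 2 × 7348/3 ≈ 4899; y = 2 × 5760/3 ≈ 3840.

x = 4899 px, y = 3840 px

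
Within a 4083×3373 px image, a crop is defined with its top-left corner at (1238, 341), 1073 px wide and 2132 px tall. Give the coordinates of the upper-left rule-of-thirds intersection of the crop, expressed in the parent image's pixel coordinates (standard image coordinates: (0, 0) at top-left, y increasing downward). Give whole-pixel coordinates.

One third of the crop width 1073 is 357.67 px.
One third of the crop height 2132 is 710.67 px.
The upper-left point is one-third across and one-third down within the crop:
x = 1238 + 1 × 357.67 ≈ 1596; y = 341 + 1 × 710.67 ≈ 1052.

(1596, 1052)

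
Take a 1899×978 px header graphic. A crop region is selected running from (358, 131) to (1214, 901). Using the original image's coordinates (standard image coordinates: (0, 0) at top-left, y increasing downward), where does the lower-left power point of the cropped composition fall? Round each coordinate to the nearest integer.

Crop width = 1214 − 358 = 856 px; one third is 285.33 px.
Crop height = 901 − 131 = 770 px; one third is 256.67 px.
The lower-left point is one-third across and two-thirds down within the crop:
x = 358 + 1 × 285.33 ≈ 643; y = 131 + 2 × 256.67 ≈ 644.

(643, 644)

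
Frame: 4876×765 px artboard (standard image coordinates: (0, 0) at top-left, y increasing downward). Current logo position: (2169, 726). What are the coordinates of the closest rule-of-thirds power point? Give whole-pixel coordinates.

Third lines: x ∈ {1625, 3251}, y ∈ {255, 510}.
2169 is closer to x = 1625; 726 is closer to y = 510.
So the nearest intersection is the lower-left power point.

(1625, 510)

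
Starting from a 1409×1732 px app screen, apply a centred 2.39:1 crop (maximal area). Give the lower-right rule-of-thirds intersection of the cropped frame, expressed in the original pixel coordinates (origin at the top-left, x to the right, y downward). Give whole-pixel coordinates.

1409/1732 < 2.39/1, so the 2.39:1 crop keeps the full width 1409 and trims height to 1409 × 1/2.39 = 589.54 px.
Top offset = (1732 − 589.54)/2 = 571.23 px; left offset = 0.
Lower-right is two-thirds across and two-thirds down within the crop:
x = 0.00 + 2 × 1409.00/3 ≈ 939; y = 571.23 + 2 × 589.54/3 ≈ 964.

x = 939 px, y = 964 px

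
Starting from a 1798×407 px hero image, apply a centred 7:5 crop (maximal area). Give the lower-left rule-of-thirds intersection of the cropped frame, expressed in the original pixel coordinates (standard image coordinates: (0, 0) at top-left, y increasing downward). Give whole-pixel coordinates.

1798/407 > 7/5, so the 7:5 crop keeps the full height 407 and trims width to 407 × 7/5 = 569.80 px.
Left offset = (1798 − 569.80)/2 = 614.10 px; top offset = 0.
Lower-left is one-third across and two-thirds down within the crop:
x = 614.10 + 1 × 569.80/3 ≈ 804; y = 0.00 + 2 × 407.00/3 ≈ 271.

x = 804 px, y = 271 px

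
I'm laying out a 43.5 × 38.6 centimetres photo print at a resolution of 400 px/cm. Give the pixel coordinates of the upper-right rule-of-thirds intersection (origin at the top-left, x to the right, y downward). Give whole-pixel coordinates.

x = 11600 px, y = 5147 px

In pixels the canvas is 43.5 × 400 = 17400 wide and 38.6 × 400 = 15440 tall.
The upper-right point is two-thirds across and one-third down:
x = 2 × 17400/3 ≈ 11600; y = 1 × 15440/3 ≈ 5147.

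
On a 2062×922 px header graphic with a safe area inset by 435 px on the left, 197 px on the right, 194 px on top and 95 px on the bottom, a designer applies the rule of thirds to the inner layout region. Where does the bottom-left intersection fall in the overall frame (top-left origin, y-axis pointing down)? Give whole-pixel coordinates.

Content width = 2062 − 435 − 197 = 1430 px; content height = 922 − 194 − 95 = 633 px.
Bottom-left is one-third across and two-thirds down within the inner layout region.
x = 435 + 1 × 1430/3 = 435 + 476.67 ≈ 912
y = 194 + 2 × 633/3 = 194 + 422.00 ≈ 616

x = 912 px, y = 616 px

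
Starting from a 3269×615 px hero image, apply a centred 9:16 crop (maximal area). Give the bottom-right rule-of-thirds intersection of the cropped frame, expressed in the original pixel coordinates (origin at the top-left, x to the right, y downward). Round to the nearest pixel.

3269/615 > 9/16, so the 9:16 crop keeps the full height 615 and trims width to 615 × 9/16 = 345.94 px.
Left offset = (3269 − 345.94)/2 = 1461.53 px; top offset = 0.
Bottom-right is two-thirds across and two-thirds down within the crop:
x = 1461.53 + 2 × 345.94/3 ≈ 1692; y = 0.00 + 2 × 615.00/3 ≈ 410.

x = 1692 px, y = 410 px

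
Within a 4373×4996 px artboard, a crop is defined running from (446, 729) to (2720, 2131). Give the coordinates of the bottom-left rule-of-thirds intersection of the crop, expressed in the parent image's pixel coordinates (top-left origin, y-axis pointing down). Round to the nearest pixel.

x = 1204 px, y = 1664 px

Crop width = 2720 − 446 = 2274 px; one third is 758.00 px.
Crop height = 2131 − 729 = 1402 px; one third is 467.33 px.
The bottom-left point is one-third across and two-thirds down within the crop:
x = 446 + 1 × 758.00 ≈ 1204; y = 729 + 2 × 467.33 ≈ 1664.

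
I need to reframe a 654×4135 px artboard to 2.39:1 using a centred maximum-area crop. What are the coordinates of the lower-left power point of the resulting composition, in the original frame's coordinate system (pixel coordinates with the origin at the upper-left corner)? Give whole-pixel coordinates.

654/4135 < 2.39/1, so the 2.39:1 crop keeps the full width 654 and trims height to 654 × 1/2.39 = 273.64 px.
Top offset = (4135 − 273.64)/2 = 1930.68 px; left offset = 0.
Lower-left is one-third across and two-thirds down within the crop:
x = 0.00 + 1 × 654.00/3 ≈ 218; y = 1930.68 + 2 × 273.64/3 ≈ 2113.

(218, 2113)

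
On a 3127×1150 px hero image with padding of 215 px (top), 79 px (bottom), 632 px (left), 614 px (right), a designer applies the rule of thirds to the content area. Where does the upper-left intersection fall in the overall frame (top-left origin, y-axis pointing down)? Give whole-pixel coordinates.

Content width = 3127 − 632 − 614 = 1881 px; content height = 1150 − 215 − 79 = 856 px.
Upper-left is one-third across and one-third down within the content area.
x = 632 + 1 × 1881/3 = 632 + 627.00 ≈ 1259
y = 215 + 1 × 856/3 = 215 + 285.33 ≈ 500

x = 1259 px, y = 500 px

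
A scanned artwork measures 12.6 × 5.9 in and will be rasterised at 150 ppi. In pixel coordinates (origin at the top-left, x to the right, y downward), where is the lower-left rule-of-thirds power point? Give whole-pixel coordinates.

(630, 590)

In pixels the canvas is 12.6 × 150 = 1890 wide and 5.9 × 150 = 885 tall.
The lower-left point is one-third across and two-thirds down:
x = 1 × 1890/3 ≈ 630; y = 2 × 885/3 ≈ 590.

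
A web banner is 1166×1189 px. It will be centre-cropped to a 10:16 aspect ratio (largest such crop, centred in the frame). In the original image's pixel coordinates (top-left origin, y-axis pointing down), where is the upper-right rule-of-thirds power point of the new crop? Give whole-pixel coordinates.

1166/1189 > 10/16, so the 10:16 crop keeps the full height 1189 and trims width to 1189 × 10/16 = 743.12 px.
Left offset = (1166 − 743.12)/2 = 211.44 px; top offset = 0.
Upper-right is two-thirds across and one-third down within the crop:
x = 211.44 + 2 × 743.12/3 ≈ 707; y = 0.00 + 1 × 1189.00/3 ≈ 396.

x = 707 px, y = 396 px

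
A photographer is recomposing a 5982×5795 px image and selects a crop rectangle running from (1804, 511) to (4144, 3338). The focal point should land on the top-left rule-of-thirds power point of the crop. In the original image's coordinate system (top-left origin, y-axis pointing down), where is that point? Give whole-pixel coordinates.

Crop width = 4144 − 1804 = 2340 px; one third is 780.00 px.
Crop height = 3338 − 511 = 2827 px; one third is 942.33 px.
The top-left point is one-third across and one-third down within the crop:
x = 1804 + 1 × 780.00 ≈ 2584; y = 511 + 1 × 942.33 ≈ 1453.

(2584, 1453)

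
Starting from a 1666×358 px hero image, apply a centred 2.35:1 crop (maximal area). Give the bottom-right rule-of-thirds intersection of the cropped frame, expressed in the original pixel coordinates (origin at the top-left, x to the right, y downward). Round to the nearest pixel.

x = 973 px, y = 239 px

1666/358 > 2.35/1, so the 2.35:1 crop keeps the full height 358 and trims width to 358 × 2.35/1 = 841.30 px.
Left offset = (1666 − 841.30)/2 = 412.35 px; top offset = 0.
Bottom-right is two-thirds across and two-thirds down within the crop:
x = 412.35 + 2 × 841.30/3 ≈ 973; y = 0.00 + 2 × 358.00/3 ≈ 239.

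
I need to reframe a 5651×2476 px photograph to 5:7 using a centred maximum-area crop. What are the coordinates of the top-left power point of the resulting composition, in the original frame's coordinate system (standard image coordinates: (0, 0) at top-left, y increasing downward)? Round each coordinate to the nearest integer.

x = 2531 px, y = 825 px

5651/2476 > 5/7, so the 5:7 crop keeps the full height 2476 and trims width to 2476 × 5/7 = 1768.57 px.
Left offset = (5651 − 1768.57)/2 = 1941.21 px; top offset = 0.
Top-left is one-third across and one-third down within the crop:
x = 1941.21 + 1 × 1768.57/3 ≈ 2531; y = 0.00 + 1 × 2476.00/3 ≈ 825.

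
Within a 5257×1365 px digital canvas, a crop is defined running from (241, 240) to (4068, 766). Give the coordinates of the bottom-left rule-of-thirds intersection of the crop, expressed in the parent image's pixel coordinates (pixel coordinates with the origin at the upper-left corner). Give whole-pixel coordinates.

x = 1517 px, y = 591 px

Crop width = 4068 − 241 = 3827 px; one third is 1275.67 px.
Crop height = 766 − 240 = 526 px; one third is 175.33 px.
The bottom-left point is one-third across and two-thirds down within the crop:
x = 241 + 1 × 1275.67 ≈ 1517; y = 240 + 2 × 175.33 ≈ 591.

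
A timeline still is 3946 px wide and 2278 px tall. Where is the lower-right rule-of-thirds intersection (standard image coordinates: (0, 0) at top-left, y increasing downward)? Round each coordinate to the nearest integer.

The lower-right point sits two-thirds of the way across and two-thirds of the way down.
x = 2 × 3946/3 ≈ 2631; y = 2 × 2278/3 ≈ 1519.

(2631, 1519)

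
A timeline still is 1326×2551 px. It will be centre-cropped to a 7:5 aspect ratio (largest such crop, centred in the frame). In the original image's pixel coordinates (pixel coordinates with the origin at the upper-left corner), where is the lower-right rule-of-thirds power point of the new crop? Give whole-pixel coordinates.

1326/2551 < 7/5, so the 7:5 crop keeps the full width 1326 and trims height to 1326 × 5/7 = 947.14 px.
Top offset = (2551 − 947.14)/2 = 801.93 px; left offset = 0.
Lower-right is two-thirds across and two-thirds down within the crop:
x = 0.00 + 2 × 1326.00/3 ≈ 884; y = 801.93 + 2 × 947.14/3 ≈ 1433.

(884, 1433)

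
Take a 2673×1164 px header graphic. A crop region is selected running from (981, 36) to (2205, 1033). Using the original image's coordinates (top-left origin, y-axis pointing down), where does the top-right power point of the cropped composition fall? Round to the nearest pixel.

x = 1797 px, y = 368 px

Crop width = 2205 − 981 = 1224 px; one third is 408.00 px.
Crop height = 1033 − 36 = 997 px; one third is 332.33 px.
The top-right point is two-thirds across and one-third down within the crop:
x = 981 + 2 × 408.00 ≈ 1797; y = 36 + 1 × 332.33 ≈ 368.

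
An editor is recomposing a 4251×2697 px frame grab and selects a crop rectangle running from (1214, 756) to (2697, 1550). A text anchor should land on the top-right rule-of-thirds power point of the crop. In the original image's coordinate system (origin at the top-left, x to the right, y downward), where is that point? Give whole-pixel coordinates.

Crop width = 2697 − 1214 = 1483 px; one third is 494.33 px.
Crop height = 1550 − 756 = 794 px; one third is 264.67 px.
The top-right point is two-thirds across and one-third down within the crop:
x = 1214 + 2 × 494.33 ≈ 2203; y = 756 + 1 × 264.67 ≈ 1021.

(2203, 1021)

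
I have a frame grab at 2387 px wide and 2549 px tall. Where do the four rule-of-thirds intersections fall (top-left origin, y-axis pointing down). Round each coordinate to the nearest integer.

(796, 850), (1591, 850), (796, 1699), (1591, 1699)

One third of 2387 is 795.67; one third of 2549 is 849.67.
Vertical third lines at x = 796 and x = 1591; horizontal third lines at y = 850 and y = 1699.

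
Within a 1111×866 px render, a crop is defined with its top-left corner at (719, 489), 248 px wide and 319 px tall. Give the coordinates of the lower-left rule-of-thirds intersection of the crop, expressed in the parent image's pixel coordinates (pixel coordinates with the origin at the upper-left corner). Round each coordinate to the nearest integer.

(802, 702)

One third of the crop width 248 is 82.67 px.
One third of the crop height 319 is 106.33 px.
The lower-left point is one-third across and two-thirds down within the crop:
x = 719 + 1 × 82.67 ≈ 802; y = 489 + 2 × 106.33 ≈ 702.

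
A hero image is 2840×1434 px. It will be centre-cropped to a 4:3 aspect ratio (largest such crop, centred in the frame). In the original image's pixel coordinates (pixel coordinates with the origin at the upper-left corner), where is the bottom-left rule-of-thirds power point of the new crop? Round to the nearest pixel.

2840/1434 > 4/3, so the 4:3 crop keeps the full height 1434 and trims width to 1434 × 4/3 = 1912.00 px.
Left offset = (2840 − 1912.00)/2 = 464.00 px; top offset = 0.
Bottom-left is one-third across and two-thirds down within the crop:
x = 464.00 + 1 × 1912.00/3 ≈ 1101; y = 0.00 + 2 × 1434.00/3 ≈ 956.

x = 1101 px, y = 956 px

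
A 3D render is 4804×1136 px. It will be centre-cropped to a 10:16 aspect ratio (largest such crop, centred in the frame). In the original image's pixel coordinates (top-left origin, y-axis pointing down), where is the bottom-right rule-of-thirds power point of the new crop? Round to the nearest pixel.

x = 2520 px, y = 757 px

4804/1136 > 10/16, so the 10:16 crop keeps the full height 1136 and trims width to 1136 × 10/16 = 710.00 px.
Left offset = (4804 − 710.00)/2 = 2047.00 px; top offset = 0.
Bottom-right is two-thirds across and two-thirds down within the crop:
x = 2047.00 + 2 × 710.00/3 ≈ 2520; y = 0.00 + 2 × 1136.00/3 ≈ 757.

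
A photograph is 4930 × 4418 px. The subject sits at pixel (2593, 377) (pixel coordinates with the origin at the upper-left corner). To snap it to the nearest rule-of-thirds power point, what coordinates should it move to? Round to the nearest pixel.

(3287, 1473)

Third lines: x ∈ {1643, 3287}, y ∈ {1473, 2945}.
2593 is closer to x = 3287; 377 is closer to y = 1473.
So the nearest intersection is the upper-right power point.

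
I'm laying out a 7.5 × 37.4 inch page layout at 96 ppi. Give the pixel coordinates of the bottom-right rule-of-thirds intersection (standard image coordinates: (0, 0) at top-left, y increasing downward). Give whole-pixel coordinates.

In pixels the canvas is 7.5 × 96 = 720 wide and 37.4 × 96 = 3590.4 tall.
The bottom-right point is two-thirds across and two-thirds down:
x = 2 × 720/3 ≈ 480; y = 2 × 3590.4/3 ≈ 2394.

(480, 2394)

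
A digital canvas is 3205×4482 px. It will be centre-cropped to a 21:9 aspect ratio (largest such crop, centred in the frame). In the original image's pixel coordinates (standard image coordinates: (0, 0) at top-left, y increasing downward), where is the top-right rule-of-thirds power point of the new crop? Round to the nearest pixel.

(2137, 2012)

3205/4482 < 21/9, so the 21:9 crop keeps the full width 3205 and trims height to 3205 × 9/21 = 1373.57 px.
Top offset = (4482 − 1373.57)/2 = 1554.21 px; left offset = 0.
Top-right is two-thirds across and one-third down within the crop:
x = 0.00 + 2 × 3205.00/3 ≈ 2137; y = 1554.21 + 1 × 1373.57/3 ≈ 2012.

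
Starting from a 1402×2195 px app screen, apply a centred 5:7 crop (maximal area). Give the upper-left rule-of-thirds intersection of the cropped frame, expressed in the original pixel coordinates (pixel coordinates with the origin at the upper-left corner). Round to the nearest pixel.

1402/2195 < 5/7, so the 5:7 crop keeps the full width 1402 and trims height to 1402 × 7/5 = 1962.80 px.
Top offset = (2195 − 1962.80)/2 = 116.10 px; left offset = 0.
Upper-left is one-third across and one-third down within the crop:
x = 0.00 + 1 × 1402.00/3 ≈ 467; y = 116.10 + 1 × 1962.80/3 ≈ 770.

x = 467 px, y = 770 px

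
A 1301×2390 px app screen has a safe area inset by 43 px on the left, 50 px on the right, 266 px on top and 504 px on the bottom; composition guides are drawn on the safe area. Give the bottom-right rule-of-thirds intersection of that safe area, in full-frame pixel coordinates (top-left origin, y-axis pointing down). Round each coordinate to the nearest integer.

(848, 1346)

Content width = 1301 − 43 − 50 = 1208 px; content height = 2390 − 266 − 504 = 1620 px.
Bottom-right is two-thirds across and two-thirds down within the safe area.
x = 43 + 2 × 1208/3 = 43 + 805.33 ≈ 848
y = 266 + 2 × 1620/3 = 266 + 1080.00 ≈ 1346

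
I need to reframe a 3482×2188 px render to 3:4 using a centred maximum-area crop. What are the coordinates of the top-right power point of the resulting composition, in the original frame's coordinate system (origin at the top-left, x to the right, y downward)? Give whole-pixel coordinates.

3482/2188 > 3/4, so the 3:4 crop keeps the full height 2188 and trims width to 2188 × 3/4 = 1641.00 px.
Left offset = (3482 − 1641.00)/2 = 920.50 px; top offset = 0.
Top-right is two-thirds across and one-third down within the crop:
x = 920.50 + 2 × 1641.00/3 ≈ 2015; y = 0.00 + 1 × 2188.00/3 ≈ 729.

x = 2015 px, y = 729 px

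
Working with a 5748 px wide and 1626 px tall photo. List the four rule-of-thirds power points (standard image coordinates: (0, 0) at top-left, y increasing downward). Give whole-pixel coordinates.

(1916, 542), (3832, 542), (1916, 1084), (3832, 1084)

One third of 5748 is 1916; one third of 1626 is 542.
Vertical third lines at x = 1916 and x = 3832; horizontal third lines at y = 542 and y = 1084.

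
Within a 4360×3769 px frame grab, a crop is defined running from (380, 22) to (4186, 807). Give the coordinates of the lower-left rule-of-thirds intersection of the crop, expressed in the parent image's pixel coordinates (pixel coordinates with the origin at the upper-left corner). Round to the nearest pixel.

(1649, 545)

Crop width = 4186 − 380 = 3806 px; one third is 1268.67 px.
Crop height = 807 − 22 = 785 px; one third is 261.67 px.
The lower-left point is one-third across and two-thirds down within the crop:
x = 380 + 1 × 1268.67 ≈ 1649; y = 22 + 2 × 261.67 ≈ 545.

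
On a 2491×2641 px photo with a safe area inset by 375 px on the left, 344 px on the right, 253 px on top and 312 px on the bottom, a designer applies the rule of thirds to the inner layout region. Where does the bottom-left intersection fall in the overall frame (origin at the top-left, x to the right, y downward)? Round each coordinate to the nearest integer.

x = 966 px, y = 1637 px

Content width = 2491 − 375 − 344 = 1772 px; content height = 2641 − 253 − 312 = 2076 px.
Bottom-left is one-third across and two-thirds down within the inner layout region.
x = 375 + 1 × 1772/3 = 375 + 590.67 ≈ 966
y = 253 + 2 × 2076/3 = 253 + 1384.00 ≈ 1637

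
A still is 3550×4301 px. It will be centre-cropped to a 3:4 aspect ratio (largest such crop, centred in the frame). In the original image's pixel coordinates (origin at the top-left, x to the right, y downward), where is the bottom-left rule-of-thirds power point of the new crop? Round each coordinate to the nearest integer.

(1237, 2867)

3550/4301 > 3/4, so the 3:4 crop keeps the full height 4301 and trims width to 4301 × 3/4 = 3225.75 px.
Left offset = (3550 − 3225.75)/2 = 162.12 px; top offset = 0.
Bottom-left is one-third across and two-thirds down within the crop:
x = 162.12 + 1 × 3225.75/3 ≈ 1237; y = 0.00 + 2 × 4301.00/3 ≈ 2867.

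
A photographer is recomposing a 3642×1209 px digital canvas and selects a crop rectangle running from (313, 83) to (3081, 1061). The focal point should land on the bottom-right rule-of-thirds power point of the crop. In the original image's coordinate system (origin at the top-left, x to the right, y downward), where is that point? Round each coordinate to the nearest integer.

(2158, 735)

Crop width = 3081 − 313 = 2768 px; one third is 922.67 px.
Crop height = 1061 − 83 = 978 px; one third is 326.00 px.
The bottom-right point is two-thirds across and two-thirds down within the crop:
x = 313 + 2 × 922.67 ≈ 2158; y = 83 + 2 × 326.00 ≈ 735.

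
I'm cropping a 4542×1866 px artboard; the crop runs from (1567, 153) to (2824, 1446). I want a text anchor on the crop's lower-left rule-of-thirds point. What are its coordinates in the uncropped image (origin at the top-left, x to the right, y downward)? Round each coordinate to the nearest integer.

Crop width = 2824 − 1567 = 1257 px; one third is 419.00 px.
Crop height = 1446 − 153 = 1293 px; one third is 431.00 px.
The lower-left point is one-third across and two-thirds down within the crop:
x = 1567 + 1 × 419.00 ≈ 1986; y = 153 + 2 × 431.00 ≈ 1015.

(1986, 1015)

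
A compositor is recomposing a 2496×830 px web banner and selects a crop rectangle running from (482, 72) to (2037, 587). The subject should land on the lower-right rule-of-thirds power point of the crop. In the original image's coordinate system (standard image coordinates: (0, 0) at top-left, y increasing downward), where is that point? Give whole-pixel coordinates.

Crop width = 2037 − 482 = 1555 px; one third is 518.33 px.
Crop height = 587 − 72 = 515 px; one third is 171.67 px.
The lower-right point is two-thirds across and two-thirds down within the crop:
x = 482 + 2 × 518.33 ≈ 1519; y = 72 + 2 × 171.67 ≈ 415.

(1519, 415)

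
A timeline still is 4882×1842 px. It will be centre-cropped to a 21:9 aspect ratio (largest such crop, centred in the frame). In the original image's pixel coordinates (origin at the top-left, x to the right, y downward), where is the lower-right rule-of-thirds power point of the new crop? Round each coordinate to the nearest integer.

(3157, 1228)

4882/1842 > 21/9, so the 21:9 crop keeps the full height 1842 and trims width to 1842 × 21/9 = 4298.00 px.
Left offset = (4882 − 4298.00)/2 = 292.00 px; top offset = 0.
Lower-right is two-thirds across and two-thirds down within the crop:
x = 292.00 + 2 × 4298.00/3 ≈ 3157; y = 0.00 + 2 × 1842.00/3 ≈ 1228.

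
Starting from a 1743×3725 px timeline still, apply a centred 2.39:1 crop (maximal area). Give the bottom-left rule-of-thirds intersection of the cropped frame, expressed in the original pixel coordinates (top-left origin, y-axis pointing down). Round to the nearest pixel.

(581, 1984)

1743/3725 < 2.39/1, so the 2.39:1 crop keeps the full width 1743 and trims height to 1743 × 1/2.39 = 729.29 px.
Top offset = (3725 − 729.29)/2 = 1497.86 px; left offset = 0.
Bottom-left is one-third across and two-thirds down within the crop:
x = 0.00 + 1 × 1743.00/3 ≈ 581; y = 1497.86 + 2 × 729.29/3 ≈ 1984.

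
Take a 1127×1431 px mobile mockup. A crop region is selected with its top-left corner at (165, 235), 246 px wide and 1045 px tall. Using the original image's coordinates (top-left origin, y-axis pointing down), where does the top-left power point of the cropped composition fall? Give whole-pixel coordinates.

One third of the crop width 246 is 82.00 px.
One third of the crop height 1045 is 348.33 px.
The top-left point is one-third across and one-third down within the crop:
x = 165 + 1 × 82.00 ≈ 247; y = 235 + 1 × 348.33 ≈ 583.

x = 247 px, y = 583 px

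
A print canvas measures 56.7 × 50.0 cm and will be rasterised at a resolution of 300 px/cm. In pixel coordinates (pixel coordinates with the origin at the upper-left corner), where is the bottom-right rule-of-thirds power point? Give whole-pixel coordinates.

In pixels the canvas is 56.7 × 300 = 17010 wide and 50.0 × 300 = 15000 tall.
The bottom-right point is two-thirds across and two-thirds down:
x = 2 × 17010/3 ≈ 11340; y = 2 × 15000/3 ≈ 10000.

x = 11340 px, y = 10000 px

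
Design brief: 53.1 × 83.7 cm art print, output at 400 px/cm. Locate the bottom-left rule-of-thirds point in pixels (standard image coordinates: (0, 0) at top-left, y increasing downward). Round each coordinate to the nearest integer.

In pixels the canvas is 53.1 × 400 = 21240 wide and 83.7 × 400 = 33480 tall.
The bottom-left point is one-third across and two-thirds down:
x = 1 × 21240/3 ≈ 7080; y = 2 × 33480/3 ≈ 22320.

(7080, 22320)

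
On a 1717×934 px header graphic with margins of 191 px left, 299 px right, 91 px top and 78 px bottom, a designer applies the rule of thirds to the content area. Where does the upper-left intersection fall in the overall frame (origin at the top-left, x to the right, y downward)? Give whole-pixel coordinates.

Content width = 1717 − 191 − 299 = 1227 px; content height = 934 − 91 − 78 = 765 px.
Upper-left is one-third across and one-third down within the content area.
x = 191 + 1 × 1227/3 = 191 + 409.00 ≈ 600
y = 91 + 1 × 765/3 = 91 + 255.00 ≈ 346

(600, 346)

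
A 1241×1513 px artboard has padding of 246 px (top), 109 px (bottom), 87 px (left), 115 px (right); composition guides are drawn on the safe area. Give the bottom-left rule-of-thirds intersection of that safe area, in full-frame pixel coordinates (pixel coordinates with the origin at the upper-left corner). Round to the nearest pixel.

Content width = 1241 − 87 − 115 = 1039 px; content height = 1513 − 246 − 109 = 1158 px.
Bottom-left is one-third across and two-thirds down within the safe area.
x = 87 + 1 × 1039/3 = 87 + 346.33 ≈ 433
y = 246 + 2 × 1158/3 = 246 + 772.00 ≈ 1018

(433, 1018)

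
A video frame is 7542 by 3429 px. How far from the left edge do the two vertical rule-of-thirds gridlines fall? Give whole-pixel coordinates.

7542 / 3 = 2514, so the vertical lines sit at one and two thirds of 7542.

2514 px and 5028 px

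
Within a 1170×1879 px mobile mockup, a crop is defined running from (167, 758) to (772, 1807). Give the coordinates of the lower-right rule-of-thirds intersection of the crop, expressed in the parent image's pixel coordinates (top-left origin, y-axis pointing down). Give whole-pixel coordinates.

(570, 1457)

Crop width = 772 − 167 = 605 px; one third is 201.67 px.
Crop height = 1807 − 758 = 1049 px; one third is 349.67 px.
The lower-right point is two-thirds across and two-thirds down within the crop:
x = 167 + 2 × 201.67 ≈ 570; y = 758 + 2 × 349.67 ≈ 1457.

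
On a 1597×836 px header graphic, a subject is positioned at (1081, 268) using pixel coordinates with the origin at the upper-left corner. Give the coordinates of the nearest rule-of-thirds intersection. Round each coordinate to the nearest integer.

(1065, 279)

Third lines: x ∈ {532, 1065}, y ∈ {279, 557}.
1081 is closer to x = 1065; 268 is closer to y = 279.
So the nearest intersection is the upper-right power point.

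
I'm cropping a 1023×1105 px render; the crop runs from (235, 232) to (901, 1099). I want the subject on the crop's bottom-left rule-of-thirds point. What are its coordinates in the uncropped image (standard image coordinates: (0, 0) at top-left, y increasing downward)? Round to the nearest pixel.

(457, 810)

Crop width = 901 − 235 = 666 px; one third is 222.00 px.
Crop height = 1099 − 232 = 867 px; one third is 289.00 px.
The bottom-left point is one-third across and two-thirds down within the crop:
x = 235 + 1 × 222.00 ≈ 457; y = 232 + 2 × 289.00 ≈ 810.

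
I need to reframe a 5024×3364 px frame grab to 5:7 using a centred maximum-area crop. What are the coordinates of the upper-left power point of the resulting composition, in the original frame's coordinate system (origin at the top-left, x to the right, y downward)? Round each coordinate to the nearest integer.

x = 2112 px, y = 1121 px

5024/3364 > 5/7, so the 5:7 crop keeps the full height 3364 and trims width to 3364 × 5/7 = 2402.86 px.
Left offset = (5024 − 2402.86)/2 = 1310.57 px; top offset = 0.
Upper-left is one-third across and one-third down within the crop:
x = 1310.57 + 1 × 2402.86/3 ≈ 2112; y = 0.00 + 1 × 3364.00/3 ≈ 1121.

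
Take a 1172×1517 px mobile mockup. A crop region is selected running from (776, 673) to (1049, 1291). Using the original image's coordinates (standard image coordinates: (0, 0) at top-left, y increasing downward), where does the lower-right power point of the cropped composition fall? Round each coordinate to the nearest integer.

x = 958 px, y = 1085 px

Crop width = 1049 − 776 = 273 px; one third is 91.00 px.
Crop height = 1291 − 673 = 618 px; one third is 206.00 px.
The lower-right point is two-thirds across and two-thirds down within the crop:
x = 776 + 2 × 91.00 ≈ 958; y = 673 + 2 × 206.00 ≈ 1085.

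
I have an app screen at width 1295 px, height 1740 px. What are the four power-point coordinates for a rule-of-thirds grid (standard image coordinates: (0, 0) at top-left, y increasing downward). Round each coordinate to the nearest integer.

One third of 1295 is 431.67; one third of 1740 is 580.
Vertical third lines at x = 432 and x = 863; horizontal third lines at y = 580 and y = 1160.

(432, 580), (863, 580), (432, 1160), (863, 1160)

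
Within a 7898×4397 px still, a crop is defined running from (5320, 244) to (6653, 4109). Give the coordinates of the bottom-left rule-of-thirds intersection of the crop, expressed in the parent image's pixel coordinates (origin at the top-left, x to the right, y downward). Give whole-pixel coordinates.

Crop width = 6653 − 5320 = 1333 px; one third is 444.33 px.
Crop height = 4109 − 244 = 3865 px; one third is 1288.33 px.
The bottom-left point is one-third across and two-thirds down within the crop:
x = 5320 + 1 × 444.33 ≈ 5764; y = 244 + 2 × 1288.33 ≈ 2821.

(5764, 2821)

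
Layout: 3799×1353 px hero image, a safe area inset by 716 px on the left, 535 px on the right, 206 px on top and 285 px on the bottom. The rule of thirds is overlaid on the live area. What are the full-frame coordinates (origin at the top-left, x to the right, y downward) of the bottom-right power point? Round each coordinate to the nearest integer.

Content width = 3799 − 716 − 535 = 2548 px; content height = 1353 − 206 − 285 = 862 px.
Bottom-right is two-thirds across and two-thirds down within the live area.
x = 716 + 2 × 2548/3 = 716 + 1698.67 ≈ 2415
y = 206 + 2 × 862/3 = 206 + 574.67 ≈ 781

(2415, 781)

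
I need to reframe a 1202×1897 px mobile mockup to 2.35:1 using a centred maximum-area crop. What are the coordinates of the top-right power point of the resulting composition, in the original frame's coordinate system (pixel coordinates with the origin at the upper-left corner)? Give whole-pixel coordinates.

1202/1897 < 2.35/1, so the 2.35:1 crop keeps the full width 1202 and trims height to 1202 × 1/2.35 = 511.49 px.
Top offset = (1897 − 511.49)/2 = 692.76 px; left offset = 0.
Top-right is two-thirds across and one-third down within the crop:
x = 0.00 + 2 × 1202.00/3 ≈ 801; y = 692.76 + 1 × 511.49/3 ≈ 863.

(801, 863)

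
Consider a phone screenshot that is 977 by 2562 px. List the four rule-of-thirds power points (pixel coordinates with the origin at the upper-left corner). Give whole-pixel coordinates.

One third of 977 is 325.67; one third of 2562 is 854.
Vertical third lines at x = 326 and x = 651; horizontal third lines at y = 854 and y = 1708.

(326, 854), (651, 854), (326, 1708), (651, 1708)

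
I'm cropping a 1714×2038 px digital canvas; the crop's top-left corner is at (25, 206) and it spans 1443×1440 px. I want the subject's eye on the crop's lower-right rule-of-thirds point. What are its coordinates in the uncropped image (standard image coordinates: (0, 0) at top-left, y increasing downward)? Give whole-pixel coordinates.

x = 987 px, y = 1166 px

One third of the crop width 1443 is 481.00 px.
One third of the crop height 1440 is 480.00 px.
The lower-right point is two-thirds across and two-thirds down within the crop:
x = 25 + 2 × 481.00 ≈ 987; y = 206 + 2 × 480.00 ≈ 1166.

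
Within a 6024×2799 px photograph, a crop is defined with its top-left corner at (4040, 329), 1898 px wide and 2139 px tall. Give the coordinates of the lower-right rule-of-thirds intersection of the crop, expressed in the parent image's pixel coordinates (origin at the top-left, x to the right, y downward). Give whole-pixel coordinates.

x = 5305 px, y = 1755 px

One third of the crop width 1898 is 632.67 px.
One third of the crop height 2139 is 713.00 px.
The lower-right point is two-thirds across and two-thirds down within the crop:
x = 4040 + 2 × 632.67 ≈ 5305; y = 329 + 2 × 713.00 ≈ 1755.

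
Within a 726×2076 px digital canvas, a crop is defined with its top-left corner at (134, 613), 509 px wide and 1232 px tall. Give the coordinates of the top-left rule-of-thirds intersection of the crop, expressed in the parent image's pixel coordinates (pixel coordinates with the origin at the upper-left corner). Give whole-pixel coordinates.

One third of the crop width 509 is 169.67 px.
One third of the crop height 1232 is 410.67 px.
The top-left point is one-third across and one-third down within the crop:
x = 134 + 1 × 169.67 ≈ 304; y = 613 + 1 × 410.67 ≈ 1024.

(304, 1024)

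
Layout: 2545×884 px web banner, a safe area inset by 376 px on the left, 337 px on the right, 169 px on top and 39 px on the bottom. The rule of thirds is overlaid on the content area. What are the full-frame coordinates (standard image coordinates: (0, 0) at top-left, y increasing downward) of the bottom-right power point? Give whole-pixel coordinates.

Content width = 2545 − 376 − 337 = 1832 px; content height = 884 − 169 − 39 = 676 px.
Bottom-right is two-thirds across and two-thirds down within the content area.
x = 376 + 2 × 1832/3 = 376 + 1221.33 ≈ 1597
y = 169 + 2 × 676/3 = 169 + 450.67 ≈ 620

x = 1597 px, y = 620 px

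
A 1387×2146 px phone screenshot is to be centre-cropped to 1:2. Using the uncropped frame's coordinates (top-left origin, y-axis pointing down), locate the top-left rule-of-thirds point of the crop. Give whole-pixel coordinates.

1387/2146 > 1/2, so the 1:2 crop keeps the full height 2146 and trims width to 2146 × 1/2 = 1073.00 px.
Left offset = (1387 − 1073.00)/2 = 157.00 px; top offset = 0.
Top-left is one-third across and one-third down within the crop:
x = 157.00 + 1 × 1073.00/3 ≈ 515; y = 0.00 + 1 × 2146.00/3 ≈ 715.

x = 515 px, y = 715 px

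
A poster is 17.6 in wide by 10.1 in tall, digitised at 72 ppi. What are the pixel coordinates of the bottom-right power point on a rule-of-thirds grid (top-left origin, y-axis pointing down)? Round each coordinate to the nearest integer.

In pixels the canvas is 17.6 × 72 = 1267.2 wide and 10.1 × 72 = 727.2 tall.
The bottom-right point is two-thirds across and two-thirds down:
x = 2 × 1267.2/3 ≈ 845; y = 2 × 727.2/3 ≈ 485.

x = 845 px, y = 485 px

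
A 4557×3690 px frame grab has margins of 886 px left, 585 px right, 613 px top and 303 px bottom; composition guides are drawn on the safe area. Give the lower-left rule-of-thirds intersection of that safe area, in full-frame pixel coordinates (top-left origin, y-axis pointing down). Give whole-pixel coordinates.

x = 1915 px, y = 2462 px

Content width = 4557 − 886 − 585 = 3086 px; content height = 3690 − 613 − 303 = 2774 px.
Lower-left is one-third across and two-thirds down within the safe area.
x = 886 + 1 × 3086/3 = 886 + 1028.67 ≈ 1915
y = 613 + 2 × 2774/3 = 613 + 1849.33 ≈ 2462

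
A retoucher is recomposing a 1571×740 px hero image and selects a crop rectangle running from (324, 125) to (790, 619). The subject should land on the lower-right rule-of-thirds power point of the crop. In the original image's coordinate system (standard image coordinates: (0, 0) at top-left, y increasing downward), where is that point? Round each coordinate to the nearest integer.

x = 635 px, y = 454 px

Crop width = 790 − 324 = 466 px; one third is 155.33 px.
Crop height = 619 − 125 = 494 px; one third is 164.67 px.
The lower-right point is two-thirds across and two-thirds down within the crop:
x = 324 + 2 × 155.33 ≈ 635; y = 125 + 2 × 164.67 ≈ 454.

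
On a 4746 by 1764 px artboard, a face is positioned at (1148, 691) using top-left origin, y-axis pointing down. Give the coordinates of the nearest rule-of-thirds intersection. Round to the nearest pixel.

Third lines: x ∈ {1582, 3164}, y ∈ {588, 1176}.
1148 is closer to x = 1582; 691 is closer to y = 588.
So the nearest intersection is the upper-left power point.

(1582, 588)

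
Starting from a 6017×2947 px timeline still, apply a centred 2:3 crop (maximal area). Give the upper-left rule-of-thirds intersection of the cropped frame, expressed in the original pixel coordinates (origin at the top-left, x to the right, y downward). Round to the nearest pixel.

6017/2947 > 2/3, so the 2:3 crop keeps the full height 2947 and trims width to 2947 × 2/3 = 1964.67 px.
Left offset = (6017 − 1964.67)/2 = 2026.17 px; top offset = 0.
Upper-left is one-third across and one-third down within the crop:
x = 2026.17 + 1 × 1964.67/3 ≈ 2681; y = 0.00 + 1 × 2947.00/3 ≈ 982.

x = 2681 px, y = 982 px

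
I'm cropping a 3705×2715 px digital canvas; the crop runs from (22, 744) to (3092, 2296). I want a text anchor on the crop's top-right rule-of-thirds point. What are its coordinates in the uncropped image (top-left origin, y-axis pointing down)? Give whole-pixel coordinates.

x = 2069 px, y = 1261 px

Crop width = 3092 − 22 = 3070 px; one third is 1023.33 px.
Crop height = 2296 − 744 = 1552 px; one third is 517.33 px.
The top-right point is two-thirds across and one-third down within the crop:
x = 22 + 2 × 1023.33 ≈ 2069; y = 744 + 1 × 517.33 ≈ 1261.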